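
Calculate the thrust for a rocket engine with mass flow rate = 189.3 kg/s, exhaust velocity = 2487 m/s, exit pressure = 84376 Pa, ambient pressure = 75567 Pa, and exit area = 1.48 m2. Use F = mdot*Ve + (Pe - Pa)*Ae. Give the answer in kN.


F = 189.3 * 2487 + (84376 - 75567) * 1.48 = 483826.0 N = 483.8 kN

483.8 kN


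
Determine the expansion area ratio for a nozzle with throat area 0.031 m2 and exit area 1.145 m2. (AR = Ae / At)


AR = 1.145 / 0.031 = 36.9

36.9


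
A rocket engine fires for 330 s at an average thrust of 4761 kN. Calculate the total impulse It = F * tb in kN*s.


It = 4761 * 330 = 1571130 kN*s

1571130 kN*s


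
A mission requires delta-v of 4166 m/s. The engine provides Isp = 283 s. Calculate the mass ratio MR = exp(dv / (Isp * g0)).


Ve = 283 * 9.81 = 2776.23 m/s
MR = exp(4166 / 2776.23) = 4.484

4.484


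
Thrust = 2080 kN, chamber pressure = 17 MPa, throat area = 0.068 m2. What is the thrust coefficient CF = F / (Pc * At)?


CF = 2080000 / (17e6 * 0.068) = 1.8

1.8


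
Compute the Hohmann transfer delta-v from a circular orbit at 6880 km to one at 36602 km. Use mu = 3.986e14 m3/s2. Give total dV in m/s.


V1 = sqrt(mu/r1) = 7611.57 m/s
dV1 = V1*(sqrt(2*r2/(r1+r2)) - 1) = 2264.56 m/s
V2 = sqrt(mu/r2) = 3300.02 m/s
dV2 = V2*(1 - sqrt(2*r1/(r1+r2))) = 1443.62 m/s
Total dV = 3708 m/s

3708 m/s


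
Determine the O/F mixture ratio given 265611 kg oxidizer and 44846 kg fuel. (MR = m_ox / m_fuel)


MR = 265611 / 44846 = 5.92

5.92


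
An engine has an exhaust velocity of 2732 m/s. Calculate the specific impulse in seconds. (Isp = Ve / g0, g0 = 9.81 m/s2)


Isp = Ve / g0 = 2732 / 9.81 = 278.5 s

278.5 s


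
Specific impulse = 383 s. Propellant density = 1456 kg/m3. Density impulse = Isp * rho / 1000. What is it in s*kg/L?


rho*Isp = 383 * 1456 / 1000 = 558 s*kg/L

558 s*kg/L


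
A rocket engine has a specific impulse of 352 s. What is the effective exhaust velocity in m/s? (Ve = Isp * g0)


Ve = Isp * g0 = 352 * 9.81 = 3453.1 m/s

3453.1 m/s


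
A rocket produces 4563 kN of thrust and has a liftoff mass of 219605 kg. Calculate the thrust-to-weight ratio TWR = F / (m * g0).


TWR = 4563000 / (219605 * 9.81) = 2.12

2.12


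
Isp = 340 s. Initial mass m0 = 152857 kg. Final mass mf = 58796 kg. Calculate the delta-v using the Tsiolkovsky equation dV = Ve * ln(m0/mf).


Ve = 340 * 9.81 = 3335.4 m/s
dV = 3335.4 * ln(152857/58796) = 3187 m/s

3187 m/s


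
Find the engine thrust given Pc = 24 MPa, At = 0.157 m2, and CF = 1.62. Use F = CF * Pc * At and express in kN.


F = 1.62 * 24e6 * 0.157 = 6.1042e+06 N = 6104.2 kN

6104.2 kN


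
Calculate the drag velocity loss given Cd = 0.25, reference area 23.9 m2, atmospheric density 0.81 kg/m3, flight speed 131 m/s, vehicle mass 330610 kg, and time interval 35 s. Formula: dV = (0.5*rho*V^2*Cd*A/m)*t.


D = 0.5 * 0.81 * 131^2 * 0.25 * 23.9 = 41527.47 N
a = 41527.47 / 330610 = 0.1256 m/s2
dV = 0.1256 * 35 = 4.4 m/s

4.4 m/s


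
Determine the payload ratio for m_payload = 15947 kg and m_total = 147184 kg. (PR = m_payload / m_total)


PR = 15947 / 147184 = 0.1083

0.1083


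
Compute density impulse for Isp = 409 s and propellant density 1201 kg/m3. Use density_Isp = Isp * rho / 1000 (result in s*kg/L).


rho*Isp = 409 * 1201 / 1000 = 491 s*kg/L

491 s*kg/L


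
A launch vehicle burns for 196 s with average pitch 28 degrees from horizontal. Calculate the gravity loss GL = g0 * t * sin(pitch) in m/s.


GL = 9.81 * 196 * sin(28 deg) = 903 m/s

903 m/s


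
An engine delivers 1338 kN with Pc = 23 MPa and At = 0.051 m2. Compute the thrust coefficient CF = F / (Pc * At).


CF = 1338000 / (23e6 * 0.051) = 1.14

1.14


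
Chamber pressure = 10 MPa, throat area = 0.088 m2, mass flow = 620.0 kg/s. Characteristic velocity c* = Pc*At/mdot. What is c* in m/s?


c* = 10e6 * 0.088 / 620.0 = 1419 m/s

1419 m/s


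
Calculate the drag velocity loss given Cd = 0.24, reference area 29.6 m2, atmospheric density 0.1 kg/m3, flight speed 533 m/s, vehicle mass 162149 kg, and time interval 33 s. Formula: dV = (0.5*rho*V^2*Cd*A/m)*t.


D = 0.5 * 0.1 * 533^2 * 0.24 * 29.6 = 100908.41 N
a = 100908.41 / 162149 = 0.6223 m/s2
dV = 0.6223 * 33 = 20.5 m/s

20.5 m/s


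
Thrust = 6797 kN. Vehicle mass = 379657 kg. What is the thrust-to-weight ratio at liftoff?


TWR = 6797000 / (379657 * 9.81) = 1.82

1.82


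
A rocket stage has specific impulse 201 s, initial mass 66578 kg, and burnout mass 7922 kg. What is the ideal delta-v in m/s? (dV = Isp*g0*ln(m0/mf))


Ve = 201 * 9.81 = 1971.81 m/s
dV = 1971.81 * ln(66578/7922) = 4197 m/s

4197 m/s


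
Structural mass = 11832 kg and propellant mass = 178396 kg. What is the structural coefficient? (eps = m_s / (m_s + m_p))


eps = 11832 / (11832 + 178396) = 0.0622

0.0622


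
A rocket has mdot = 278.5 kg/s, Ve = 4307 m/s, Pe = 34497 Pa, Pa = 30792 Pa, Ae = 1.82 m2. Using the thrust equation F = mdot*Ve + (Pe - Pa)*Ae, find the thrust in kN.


F = 278.5 * 4307 + (34497 - 30792) * 1.82 = 1.2062e+06 N = 1206.2 kN

1206.2 kN


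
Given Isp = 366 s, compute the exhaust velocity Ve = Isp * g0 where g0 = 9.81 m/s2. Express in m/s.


Ve = Isp * g0 = 366 * 9.81 = 3590.5 m/s

3590.5 m/s


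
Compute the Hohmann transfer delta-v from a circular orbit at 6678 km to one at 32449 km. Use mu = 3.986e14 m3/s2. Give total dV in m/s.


V1 = sqrt(mu/r1) = 7725.84 m/s
dV1 = V1*(sqrt(2*r2/(r1+r2)) - 1) = 2224.16 m/s
V2 = sqrt(mu/r2) = 3504.84 m/s
dV2 = V2*(1 - sqrt(2*r1/(r1+r2))) = 1457.13 m/s
Total dV = 3681 m/s

3681 m/s


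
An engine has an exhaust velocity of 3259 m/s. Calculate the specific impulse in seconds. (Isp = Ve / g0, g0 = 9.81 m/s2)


Isp = Ve / g0 = 3259 / 9.81 = 332.2 s

332.2 s


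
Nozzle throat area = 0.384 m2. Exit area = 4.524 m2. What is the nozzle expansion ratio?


AR = 4.524 / 0.384 = 11.8

11.8


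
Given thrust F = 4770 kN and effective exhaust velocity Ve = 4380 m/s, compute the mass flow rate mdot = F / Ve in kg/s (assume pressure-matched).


mdot = F / Ve = 4770000 / 4380 = 1089.0 kg/s

1089.0 kg/s


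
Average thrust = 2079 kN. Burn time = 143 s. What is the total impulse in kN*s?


It = 2079 * 143 = 297297 kN*s

297297 kN*s


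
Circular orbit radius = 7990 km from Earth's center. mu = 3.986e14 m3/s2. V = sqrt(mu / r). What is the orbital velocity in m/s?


V = sqrt(3.986e14 / 7990000) = 7063 m/s

7063 m/s


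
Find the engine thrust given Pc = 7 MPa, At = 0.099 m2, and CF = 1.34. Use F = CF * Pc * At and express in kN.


F = 1.34 * 7e6 * 0.099 = 928620.0 N = 928.6 kN

928.6 kN


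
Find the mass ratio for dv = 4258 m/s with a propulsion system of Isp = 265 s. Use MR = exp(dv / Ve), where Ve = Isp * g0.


Ve = 265 * 9.81 = 2599.65 m/s
MR = exp(4258 / 2599.65) = 5.144

5.144


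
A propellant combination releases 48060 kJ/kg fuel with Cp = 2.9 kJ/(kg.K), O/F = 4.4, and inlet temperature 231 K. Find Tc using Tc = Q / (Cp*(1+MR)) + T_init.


Tc = 48060 / (2.9 * (1 + 4.4)) + 231 = 3300 K

3300 K


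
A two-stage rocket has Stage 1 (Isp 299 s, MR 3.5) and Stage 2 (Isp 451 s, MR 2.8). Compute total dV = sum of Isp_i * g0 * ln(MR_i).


dV1 = 299 * 9.81 * ln(3.5) = 3674.6 m/s
dV2 = 451 * 9.81 * ln(2.8) = 4555.4 m/s
Total dV = 3674.6 + 4555.4 = 8230.0 m/s ~ 8230 m/s

8230 m/s


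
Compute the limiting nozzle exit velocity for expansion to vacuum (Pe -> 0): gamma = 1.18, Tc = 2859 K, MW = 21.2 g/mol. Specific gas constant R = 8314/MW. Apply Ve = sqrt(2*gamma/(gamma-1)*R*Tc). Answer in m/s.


R = 8314 / 21.2 = 392.17 J/(kg.K)
Ve = sqrt(2 * 1.18 / (1.18 - 1) * 392.17 * 2859) = 3834 m/s

3834 m/s


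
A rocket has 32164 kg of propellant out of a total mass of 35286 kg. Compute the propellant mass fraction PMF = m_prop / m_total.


PMF = 32164 / 35286 = 0.912

0.912


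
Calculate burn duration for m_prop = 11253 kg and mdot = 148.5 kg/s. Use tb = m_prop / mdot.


tb = 11253 / 148.5 = 75.8 s

75.8 s


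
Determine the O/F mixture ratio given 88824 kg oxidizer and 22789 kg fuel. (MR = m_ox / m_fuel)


MR = 88824 / 22789 = 3.9

3.9


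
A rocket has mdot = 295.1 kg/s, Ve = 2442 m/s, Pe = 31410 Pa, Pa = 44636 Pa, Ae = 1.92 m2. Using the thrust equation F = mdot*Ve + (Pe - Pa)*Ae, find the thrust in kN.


F = 295.1 * 2442 + (31410 - 44636) * 1.92 = 695240.0 N = 695.2 kN

695.2 kN


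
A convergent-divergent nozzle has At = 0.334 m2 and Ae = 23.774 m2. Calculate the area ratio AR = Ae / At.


AR = 23.774 / 0.334 = 71.2

71.2


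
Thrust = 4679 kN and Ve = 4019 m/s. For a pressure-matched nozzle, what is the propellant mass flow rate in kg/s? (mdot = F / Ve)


mdot = F / Ve = 4679000 / 4019 = 1164.2 kg/s

1164.2 kg/s


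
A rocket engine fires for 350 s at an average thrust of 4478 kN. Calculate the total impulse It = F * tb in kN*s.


It = 4478 * 350 = 1567300 kN*s

1567300 kN*s


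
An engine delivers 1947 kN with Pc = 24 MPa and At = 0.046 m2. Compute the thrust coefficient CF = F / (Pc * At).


CF = 1947000 / (24e6 * 0.046) = 1.76

1.76


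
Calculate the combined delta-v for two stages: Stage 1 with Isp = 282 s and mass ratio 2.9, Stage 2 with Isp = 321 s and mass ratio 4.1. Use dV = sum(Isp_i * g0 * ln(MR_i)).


dV1 = 282 * 9.81 * ln(2.9) = 2945.4 m/s
dV2 = 321 * 9.81 * ln(4.1) = 4443.2 m/s
Total dV = 2945.4 + 4443.2 = 7388.6 m/s ~ 7389 m/s

7389 m/s


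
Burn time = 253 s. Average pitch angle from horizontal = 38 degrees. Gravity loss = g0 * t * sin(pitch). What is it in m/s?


GL = 9.81 * 253 * sin(38 deg) = 1528 m/s

1528 m/s


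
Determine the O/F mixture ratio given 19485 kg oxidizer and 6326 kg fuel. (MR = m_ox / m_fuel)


MR = 19485 / 6326 = 3.08

3.08


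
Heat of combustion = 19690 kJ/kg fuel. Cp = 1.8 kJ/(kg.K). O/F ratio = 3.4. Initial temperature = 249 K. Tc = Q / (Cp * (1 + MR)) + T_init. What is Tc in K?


Tc = 19690 / (1.8 * (1 + 3.4)) + 249 = 2735 K

2735 K


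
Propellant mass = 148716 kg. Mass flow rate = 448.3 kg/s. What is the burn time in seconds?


tb = 148716 / 448.3 = 331.7 s

331.7 s


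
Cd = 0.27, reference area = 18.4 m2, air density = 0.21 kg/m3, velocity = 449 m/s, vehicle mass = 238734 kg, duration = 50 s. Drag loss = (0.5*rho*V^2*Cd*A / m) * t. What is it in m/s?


D = 0.5 * 0.21 * 449^2 * 0.27 * 18.4 = 105163.15 N
a = 105163.15 / 238734 = 0.4405 m/s2
dV = 0.4405 * 50 = 22.0 m/s

22.0 m/s


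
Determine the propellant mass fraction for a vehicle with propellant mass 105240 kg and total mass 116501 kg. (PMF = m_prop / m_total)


PMF = 105240 / 116501 = 0.903

0.903


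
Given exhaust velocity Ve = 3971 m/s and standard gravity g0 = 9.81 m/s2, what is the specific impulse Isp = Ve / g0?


Isp = Ve / g0 = 3971 / 9.81 = 404.8 s

404.8 s


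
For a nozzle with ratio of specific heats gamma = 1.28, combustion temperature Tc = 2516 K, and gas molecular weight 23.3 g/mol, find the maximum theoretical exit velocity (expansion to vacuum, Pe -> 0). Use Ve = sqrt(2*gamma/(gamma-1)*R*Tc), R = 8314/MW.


R = 8314 / 23.3 = 356.82 J/(kg.K)
Ve = sqrt(2 * 1.28 / (1.28 - 1) * 356.82 * 2516) = 2865 m/s

2865 m/s


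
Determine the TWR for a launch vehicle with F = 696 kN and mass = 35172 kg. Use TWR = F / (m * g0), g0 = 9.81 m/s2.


TWR = 696000 / (35172 * 9.81) = 2.02

2.02


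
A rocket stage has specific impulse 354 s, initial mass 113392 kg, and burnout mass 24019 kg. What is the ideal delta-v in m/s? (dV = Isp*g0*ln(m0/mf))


Ve = 354 * 9.81 = 3472.74 m/s
dV = 3472.74 * ln(113392/24019) = 5390 m/s

5390 m/s


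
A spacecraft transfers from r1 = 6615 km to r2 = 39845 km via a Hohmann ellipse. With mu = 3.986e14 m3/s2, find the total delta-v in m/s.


V1 = sqrt(mu/r1) = 7762.54 m/s
dV1 = V1*(sqrt(2*r2/(r1+r2)) - 1) = 2403.84 m/s
V2 = sqrt(mu/r2) = 3162.87 m/s
dV2 = V2*(1 - sqrt(2*r1/(r1+r2))) = 1475.07 m/s
Total dV = 3879 m/s

3879 m/s


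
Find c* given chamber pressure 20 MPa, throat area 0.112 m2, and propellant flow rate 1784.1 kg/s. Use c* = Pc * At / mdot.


c* = 20e6 * 0.112 / 1784.1 = 1256 m/s

1256 m/s


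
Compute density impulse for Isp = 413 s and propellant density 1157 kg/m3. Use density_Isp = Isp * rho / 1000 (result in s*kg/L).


rho*Isp = 413 * 1157 / 1000 = 478 s*kg/L

478 s*kg/L


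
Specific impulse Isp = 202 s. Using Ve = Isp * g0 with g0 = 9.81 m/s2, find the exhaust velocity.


Ve = Isp * g0 = 202 * 9.81 = 1981.6 m/s

1981.6 m/s


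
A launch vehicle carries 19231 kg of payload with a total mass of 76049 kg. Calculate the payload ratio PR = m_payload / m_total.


PR = 19231 / 76049 = 0.2529

0.2529


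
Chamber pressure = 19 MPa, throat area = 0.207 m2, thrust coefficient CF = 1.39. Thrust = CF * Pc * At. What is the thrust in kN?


F = 1.39 * 19e6 * 0.207 = 5.4669e+06 N = 5466.9 kN

5466.9 kN


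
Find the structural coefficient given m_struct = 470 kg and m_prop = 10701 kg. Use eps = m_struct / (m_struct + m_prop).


eps = 470 / (470 + 10701) = 0.0421

0.0421


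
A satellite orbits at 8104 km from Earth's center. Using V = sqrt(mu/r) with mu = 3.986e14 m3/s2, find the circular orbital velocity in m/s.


V = sqrt(3.986e14 / 8104000) = 7013 m/s

7013 m/s


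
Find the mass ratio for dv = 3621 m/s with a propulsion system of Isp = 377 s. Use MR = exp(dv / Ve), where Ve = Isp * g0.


Ve = 377 * 9.81 = 3698.37 m/s
MR = exp(3621 / 3698.37) = 2.662

2.662


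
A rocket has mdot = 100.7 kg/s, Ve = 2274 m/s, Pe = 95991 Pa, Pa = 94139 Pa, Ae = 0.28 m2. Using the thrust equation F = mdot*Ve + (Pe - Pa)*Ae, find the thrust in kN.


F = 100.7 * 2274 + (95991 - 94139) * 0.28 = 229510.0 N = 229.5 kN

229.5 kN


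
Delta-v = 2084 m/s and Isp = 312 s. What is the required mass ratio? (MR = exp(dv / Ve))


Ve = 312 * 9.81 = 3060.72 m/s
MR = exp(2084 / 3060.72) = 1.976

1.976


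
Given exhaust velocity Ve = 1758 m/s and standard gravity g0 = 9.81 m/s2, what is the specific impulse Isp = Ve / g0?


Isp = Ve / g0 = 1758 / 9.81 = 179.2 s

179.2 s


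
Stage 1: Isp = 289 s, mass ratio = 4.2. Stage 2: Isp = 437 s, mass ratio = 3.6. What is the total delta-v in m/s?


dV1 = 289 * 9.81 * ln(4.2) = 4068.6 m/s
dV2 = 437 * 9.81 * ln(3.6) = 5491.3 m/s
Total dV = 4068.6 + 5491.3 = 9559.9 m/s ~ 9560 m/s

9560 m/s


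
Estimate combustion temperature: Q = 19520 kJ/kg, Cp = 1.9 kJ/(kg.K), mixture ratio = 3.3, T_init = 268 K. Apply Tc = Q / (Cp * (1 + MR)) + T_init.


Tc = 19520 / (1.9 * (1 + 3.3)) + 268 = 2657 K

2657 K


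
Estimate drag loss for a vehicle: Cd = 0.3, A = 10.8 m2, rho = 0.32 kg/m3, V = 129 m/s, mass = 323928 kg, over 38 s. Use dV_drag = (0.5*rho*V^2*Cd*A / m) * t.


D = 0.5 * 0.32 * 129^2 * 0.3 * 10.8 = 8626.69 N
a = 8626.69 / 323928 = 0.0266 m/s2
dV = 0.0266 * 38 = 1.0 m/s

1.0 m/s


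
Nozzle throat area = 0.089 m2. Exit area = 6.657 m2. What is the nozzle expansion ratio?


AR = 6.657 / 0.089 = 74.8

74.8


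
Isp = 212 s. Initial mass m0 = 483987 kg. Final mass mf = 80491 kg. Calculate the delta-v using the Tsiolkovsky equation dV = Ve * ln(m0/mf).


Ve = 212 * 9.81 = 2079.72 m/s
dV = 2079.72 * ln(483987/80491) = 3731 m/s

3731 m/s


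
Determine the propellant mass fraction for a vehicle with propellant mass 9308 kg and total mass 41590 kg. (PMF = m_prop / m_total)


PMF = 9308 / 41590 = 0.224

0.224


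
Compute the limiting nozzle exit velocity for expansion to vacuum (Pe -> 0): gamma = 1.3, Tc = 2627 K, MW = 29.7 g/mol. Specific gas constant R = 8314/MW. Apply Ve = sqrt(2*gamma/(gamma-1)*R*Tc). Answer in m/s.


R = 8314 / 29.7 = 279.93 J/(kg.K)
Ve = sqrt(2 * 1.3 / (1.3 - 1) * 279.93 * 2627) = 2525 m/s

2525 m/s


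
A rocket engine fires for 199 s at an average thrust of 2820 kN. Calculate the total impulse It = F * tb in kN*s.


It = 2820 * 199 = 561180 kN*s

561180 kN*s


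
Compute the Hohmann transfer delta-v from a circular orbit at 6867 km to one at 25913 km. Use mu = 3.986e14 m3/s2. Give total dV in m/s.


V1 = sqrt(mu/r1) = 7618.77 m/s
dV1 = V1*(sqrt(2*r2/(r1+r2)) - 1) = 1960.98 m/s
V2 = sqrt(mu/r2) = 3922.02 m/s
dV2 = V2*(1 - sqrt(2*r1/(r1+r2))) = 1383.36 m/s
Total dV = 3344 m/s

3344 m/s


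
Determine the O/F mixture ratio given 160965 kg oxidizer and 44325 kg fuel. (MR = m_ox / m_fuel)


MR = 160965 / 44325 = 3.63

3.63


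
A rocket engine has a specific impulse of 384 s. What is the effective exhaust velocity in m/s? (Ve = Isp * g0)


Ve = Isp * g0 = 384 * 9.81 = 3767.0 m/s

3767.0 m/s


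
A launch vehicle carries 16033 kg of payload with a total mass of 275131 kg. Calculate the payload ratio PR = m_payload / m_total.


PR = 16033 / 275131 = 0.0583

0.0583


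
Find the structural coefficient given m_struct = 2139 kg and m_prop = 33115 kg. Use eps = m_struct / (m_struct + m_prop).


eps = 2139 / (2139 + 33115) = 0.0607

0.0607


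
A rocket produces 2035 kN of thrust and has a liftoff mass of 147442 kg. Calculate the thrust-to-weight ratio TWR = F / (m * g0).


TWR = 2035000 / (147442 * 9.81) = 1.41

1.41


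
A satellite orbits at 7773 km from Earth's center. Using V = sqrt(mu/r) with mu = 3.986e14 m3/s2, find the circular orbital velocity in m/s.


V = sqrt(3.986e14 / 7773000) = 7161 m/s

7161 m/s


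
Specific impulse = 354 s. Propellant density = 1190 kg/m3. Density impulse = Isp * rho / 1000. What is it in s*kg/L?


rho*Isp = 354 * 1190 / 1000 = 421 s*kg/L

421 s*kg/L


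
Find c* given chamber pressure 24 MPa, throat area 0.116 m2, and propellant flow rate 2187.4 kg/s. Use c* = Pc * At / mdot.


c* = 24e6 * 0.116 / 2187.4 = 1273 m/s

1273 m/s


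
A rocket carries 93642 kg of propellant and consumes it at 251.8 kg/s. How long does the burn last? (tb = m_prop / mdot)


tb = 93642 / 251.8 = 371.9 s

371.9 s


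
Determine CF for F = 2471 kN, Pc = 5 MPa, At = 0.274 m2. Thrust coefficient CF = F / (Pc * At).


CF = 2471000 / (5e6 * 0.274) = 1.8

1.8


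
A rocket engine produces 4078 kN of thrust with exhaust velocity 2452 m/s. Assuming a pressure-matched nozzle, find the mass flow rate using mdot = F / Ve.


mdot = F / Ve = 4078000 / 2452 = 1663.1 kg/s

1663.1 kg/s


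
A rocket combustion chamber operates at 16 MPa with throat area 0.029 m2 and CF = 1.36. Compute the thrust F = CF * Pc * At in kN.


F = 1.36 * 16e6 * 0.029 = 631040.0 N = 631.0 kN

631.0 kN


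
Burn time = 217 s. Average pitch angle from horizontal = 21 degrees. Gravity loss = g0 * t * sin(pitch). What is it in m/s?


GL = 9.81 * 217 * sin(21 deg) = 763 m/s

763 m/s


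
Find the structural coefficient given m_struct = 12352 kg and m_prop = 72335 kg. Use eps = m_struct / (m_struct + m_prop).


eps = 12352 / (12352 + 72335) = 0.1459

0.1459


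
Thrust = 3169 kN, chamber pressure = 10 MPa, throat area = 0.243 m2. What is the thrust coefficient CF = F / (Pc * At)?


CF = 3169000 / (10e6 * 0.243) = 1.3

1.3


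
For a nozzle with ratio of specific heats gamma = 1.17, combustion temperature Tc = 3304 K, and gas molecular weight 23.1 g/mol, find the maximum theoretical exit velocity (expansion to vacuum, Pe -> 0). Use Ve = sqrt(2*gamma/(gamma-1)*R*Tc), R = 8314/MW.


R = 8314 / 23.1 = 359.91 J/(kg.K)
Ve = sqrt(2 * 1.17 / (1.17 - 1) * 359.91 * 3304) = 4046 m/s

4046 m/s


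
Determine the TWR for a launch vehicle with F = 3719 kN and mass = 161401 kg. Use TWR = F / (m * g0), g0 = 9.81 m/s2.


TWR = 3719000 / (161401 * 9.81) = 2.35

2.35


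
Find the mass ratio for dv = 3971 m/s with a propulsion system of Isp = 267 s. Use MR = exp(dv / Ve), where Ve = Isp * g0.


Ve = 267 * 9.81 = 2619.27 m/s
MR = exp(3971 / 2619.27) = 4.554

4.554


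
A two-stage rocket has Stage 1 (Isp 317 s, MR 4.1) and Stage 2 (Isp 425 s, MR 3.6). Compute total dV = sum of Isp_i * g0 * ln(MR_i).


dV1 = 317 * 9.81 * ln(4.1) = 4387.8 m/s
dV2 = 425 * 9.81 * ln(3.6) = 5340.5 m/s
Total dV = 4387.8 + 5340.5 = 9728.3 m/s ~ 9728 m/s

9728 m/s


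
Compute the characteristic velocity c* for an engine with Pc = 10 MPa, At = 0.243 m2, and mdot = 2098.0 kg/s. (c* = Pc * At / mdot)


c* = 10e6 * 0.243 / 2098.0 = 1158 m/s

1158 m/s


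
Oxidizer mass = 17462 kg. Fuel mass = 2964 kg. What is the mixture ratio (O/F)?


MR = 17462 / 2964 = 5.89

5.89


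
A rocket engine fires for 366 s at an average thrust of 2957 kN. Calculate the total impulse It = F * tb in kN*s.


It = 2957 * 366 = 1082262 kN*s

1082262 kN*s


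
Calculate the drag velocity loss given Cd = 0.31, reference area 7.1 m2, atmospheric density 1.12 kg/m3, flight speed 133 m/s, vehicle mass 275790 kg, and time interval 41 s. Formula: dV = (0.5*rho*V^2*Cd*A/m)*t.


D = 0.5 * 1.12 * 133^2 * 0.31 * 7.1 = 21802.75 N
a = 21802.75 / 275790 = 0.0791 m/s2
dV = 0.0791 * 41 = 3.2 m/s

3.2 m/s


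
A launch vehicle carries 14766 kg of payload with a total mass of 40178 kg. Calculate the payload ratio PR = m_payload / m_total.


PR = 14766 / 40178 = 0.3675

0.3675


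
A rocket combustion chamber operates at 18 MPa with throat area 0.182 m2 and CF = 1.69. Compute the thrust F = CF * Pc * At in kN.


F = 1.69 * 18e6 * 0.182 = 5.5364e+06 N = 5536.4 kN

5536.4 kN


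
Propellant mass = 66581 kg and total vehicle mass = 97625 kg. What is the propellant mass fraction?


PMF = 66581 / 97625 = 0.682

0.682


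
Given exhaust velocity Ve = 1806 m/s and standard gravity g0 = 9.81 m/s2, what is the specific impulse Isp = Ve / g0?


Isp = Ve / g0 = 1806 / 9.81 = 184.1 s

184.1 s


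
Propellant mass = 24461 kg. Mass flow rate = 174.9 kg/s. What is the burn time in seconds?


tb = 24461 / 174.9 = 139.9 s

139.9 s


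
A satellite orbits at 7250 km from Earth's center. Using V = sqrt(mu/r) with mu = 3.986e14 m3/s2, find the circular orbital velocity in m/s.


V = sqrt(3.986e14 / 7250000) = 7415 m/s

7415 m/s


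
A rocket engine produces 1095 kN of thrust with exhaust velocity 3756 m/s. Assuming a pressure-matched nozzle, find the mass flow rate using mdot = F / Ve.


mdot = F / Ve = 1095000 / 3756 = 291.5 kg/s

291.5 kg/s


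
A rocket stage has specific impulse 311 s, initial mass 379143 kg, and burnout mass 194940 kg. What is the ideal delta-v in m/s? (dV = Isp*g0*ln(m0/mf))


Ve = 311 * 9.81 = 3050.91 m/s
dV = 3050.91 * ln(379143/194940) = 2030 m/s

2030 m/s


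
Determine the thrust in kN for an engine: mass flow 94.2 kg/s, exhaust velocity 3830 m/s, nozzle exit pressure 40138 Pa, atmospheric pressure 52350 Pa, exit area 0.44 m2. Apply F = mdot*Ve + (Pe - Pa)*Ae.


F = 94.2 * 3830 + (40138 - 52350) * 0.44 = 355413.0 N = 355.4 kN

355.4 kN


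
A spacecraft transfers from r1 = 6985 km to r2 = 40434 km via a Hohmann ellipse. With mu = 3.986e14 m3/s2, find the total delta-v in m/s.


V1 = sqrt(mu/r1) = 7554.15 m/s
dV1 = V1*(sqrt(2*r2/(r1+r2)) - 1) = 2310.86 m/s
V2 = sqrt(mu/r2) = 3139.75 m/s
dV2 = V2*(1 - sqrt(2*r1/(r1+r2))) = 1435.56 m/s
Total dV = 3746 m/s

3746 m/s


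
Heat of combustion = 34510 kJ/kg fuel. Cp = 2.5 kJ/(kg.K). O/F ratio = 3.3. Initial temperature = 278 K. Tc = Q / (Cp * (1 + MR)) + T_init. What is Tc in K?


Tc = 34510 / (2.5 * (1 + 3.3)) + 278 = 3488 K

3488 K


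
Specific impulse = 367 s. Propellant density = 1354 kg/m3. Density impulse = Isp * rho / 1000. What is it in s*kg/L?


rho*Isp = 367 * 1354 / 1000 = 497 s*kg/L

497 s*kg/L


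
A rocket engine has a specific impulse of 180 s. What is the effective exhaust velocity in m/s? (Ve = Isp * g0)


Ve = Isp * g0 = 180 * 9.81 = 1765.8 m/s

1765.8 m/s


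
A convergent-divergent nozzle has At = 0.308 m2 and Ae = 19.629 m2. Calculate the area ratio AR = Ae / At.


AR = 19.629 / 0.308 = 63.7

63.7


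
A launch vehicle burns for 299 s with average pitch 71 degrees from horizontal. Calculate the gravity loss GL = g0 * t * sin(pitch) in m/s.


GL = 9.81 * 299 * sin(71 deg) = 2773 m/s

2773 m/s


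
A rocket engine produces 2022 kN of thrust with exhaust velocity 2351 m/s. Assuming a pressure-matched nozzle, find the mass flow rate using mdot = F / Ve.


mdot = F / Ve = 2022000 / 2351 = 860.1 kg/s

860.1 kg/s


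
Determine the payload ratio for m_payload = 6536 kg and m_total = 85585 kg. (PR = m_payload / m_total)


PR = 6536 / 85585 = 0.0764

0.0764


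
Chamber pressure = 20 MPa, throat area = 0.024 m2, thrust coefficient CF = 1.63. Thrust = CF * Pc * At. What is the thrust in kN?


F = 1.63 * 20e6 * 0.024 = 782400.0 N = 782.4 kN

782.4 kN


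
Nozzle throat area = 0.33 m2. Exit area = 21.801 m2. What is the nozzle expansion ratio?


AR = 21.801 / 0.33 = 66.1

66.1


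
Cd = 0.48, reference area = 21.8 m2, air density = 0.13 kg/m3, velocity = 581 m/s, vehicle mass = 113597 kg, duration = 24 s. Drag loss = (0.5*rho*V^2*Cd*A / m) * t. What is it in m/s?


D = 0.5 * 0.13 * 581^2 * 0.48 * 21.8 = 229595.49 N
a = 229595.49 / 113597 = 2.0211 m/s2
dV = 2.0211 * 24 = 48.5 m/s

48.5 m/s


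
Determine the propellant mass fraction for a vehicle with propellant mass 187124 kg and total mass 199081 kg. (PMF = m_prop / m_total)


PMF = 187124 / 199081 = 0.94

0.94


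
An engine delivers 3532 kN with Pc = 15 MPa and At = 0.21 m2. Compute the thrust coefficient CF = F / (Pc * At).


CF = 3532000 / (15e6 * 0.21) = 1.12

1.12


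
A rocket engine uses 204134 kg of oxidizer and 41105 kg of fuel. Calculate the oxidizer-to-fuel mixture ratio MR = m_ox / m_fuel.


MR = 204134 / 41105 = 4.97

4.97


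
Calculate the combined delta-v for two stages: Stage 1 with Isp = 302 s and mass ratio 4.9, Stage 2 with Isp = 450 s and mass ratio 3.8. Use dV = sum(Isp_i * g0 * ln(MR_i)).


dV1 = 302 * 9.81 * ln(4.9) = 4708.3 m/s
dV2 = 450 * 9.81 * ln(3.8) = 5893.4 m/s
Total dV = 4708.3 + 5893.4 = 10601.7 m/s ~ 10602 m/s

10602 m/s


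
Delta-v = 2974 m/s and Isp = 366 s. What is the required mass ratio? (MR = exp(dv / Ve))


Ve = 366 * 9.81 = 3590.46 m/s
MR = exp(2974 / 3590.46) = 2.289

2.289


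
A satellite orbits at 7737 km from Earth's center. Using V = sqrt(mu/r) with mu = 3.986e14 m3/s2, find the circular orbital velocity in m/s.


V = sqrt(3.986e14 / 7737000) = 7178 m/s

7178 m/s


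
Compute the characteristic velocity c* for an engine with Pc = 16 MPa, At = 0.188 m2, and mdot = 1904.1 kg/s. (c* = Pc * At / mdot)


c* = 16e6 * 0.188 / 1904.1 = 1580 m/s

1580 m/s


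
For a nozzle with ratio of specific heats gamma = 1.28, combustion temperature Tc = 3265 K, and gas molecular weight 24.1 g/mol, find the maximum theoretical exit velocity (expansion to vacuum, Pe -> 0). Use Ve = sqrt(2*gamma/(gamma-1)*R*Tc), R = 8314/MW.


R = 8314 / 24.1 = 344.98 J/(kg.K)
Ve = sqrt(2 * 1.28 / (1.28 - 1) * 344.98 * 3265) = 3209 m/s

3209 m/s


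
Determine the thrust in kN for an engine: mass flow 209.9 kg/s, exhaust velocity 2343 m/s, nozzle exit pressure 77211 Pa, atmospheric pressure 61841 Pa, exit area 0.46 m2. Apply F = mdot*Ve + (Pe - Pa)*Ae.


F = 209.9 * 2343 + (77211 - 61841) * 0.46 = 498866.0 N = 498.9 kN

498.9 kN


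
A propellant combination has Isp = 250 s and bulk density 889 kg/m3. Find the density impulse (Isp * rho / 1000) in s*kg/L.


rho*Isp = 250 * 889 / 1000 = 222 s*kg/L

222 s*kg/L


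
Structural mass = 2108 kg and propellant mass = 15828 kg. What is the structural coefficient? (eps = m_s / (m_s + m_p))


eps = 2108 / (2108 + 15828) = 0.1175

0.1175


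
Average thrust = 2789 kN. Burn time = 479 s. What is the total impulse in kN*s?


It = 2789 * 479 = 1335931 kN*s

1335931 kN*s


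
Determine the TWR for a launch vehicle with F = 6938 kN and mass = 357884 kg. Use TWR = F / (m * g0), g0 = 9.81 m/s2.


TWR = 6938000 / (357884 * 9.81) = 1.98

1.98


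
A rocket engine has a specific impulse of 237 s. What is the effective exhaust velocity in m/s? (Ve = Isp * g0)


Ve = Isp * g0 = 237 * 9.81 = 2325.0 m/s

2325.0 m/s


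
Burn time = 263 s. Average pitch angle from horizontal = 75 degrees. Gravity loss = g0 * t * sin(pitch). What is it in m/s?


GL = 9.81 * 263 * sin(75 deg) = 2492 m/s

2492 m/s


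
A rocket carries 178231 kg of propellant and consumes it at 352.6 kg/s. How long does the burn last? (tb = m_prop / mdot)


tb = 178231 / 352.6 = 505.5 s

505.5 s


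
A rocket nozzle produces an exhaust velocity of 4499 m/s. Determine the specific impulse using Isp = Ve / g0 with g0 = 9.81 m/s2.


Isp = Ve / g0 = 4499 / 9.81 = 458.6 s

458.6 s


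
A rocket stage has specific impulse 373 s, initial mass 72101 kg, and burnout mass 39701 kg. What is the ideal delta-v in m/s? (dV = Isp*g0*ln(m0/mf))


Ve = 373 * 9.81 = 3659.13 m/s
dV = 3659.13 * ln(72101/39701) = 2183 m/s

2183 m/s


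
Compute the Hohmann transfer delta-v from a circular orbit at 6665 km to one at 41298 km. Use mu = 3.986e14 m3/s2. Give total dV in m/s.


V1 = sqrt(mu/r1) = 7733.37 m/s
dV1 = V1*(sqrt(2*r2/(r1+r2)) - 1) = 2414.97 m/s
V2 = sqrt(mu/r2) = 3106.73 m/s
dV2 = V2*(1 - sqrt(2*r1/(r1+r2))) = 1468.91 m/s
Total dV = 3884 m/s

3884 m/s


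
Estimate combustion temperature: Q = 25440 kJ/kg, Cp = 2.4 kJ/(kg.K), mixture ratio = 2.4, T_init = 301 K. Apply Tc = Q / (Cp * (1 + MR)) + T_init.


Tc = 25440 / (2.4 * (1 + 2.4)) + 301 = 3419 K

3419 K


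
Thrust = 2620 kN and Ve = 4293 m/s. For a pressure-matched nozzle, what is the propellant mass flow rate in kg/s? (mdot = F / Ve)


mdot = F / Ve = 2620000 / 4293 = 610.3 kg/s

610.3 kg/s


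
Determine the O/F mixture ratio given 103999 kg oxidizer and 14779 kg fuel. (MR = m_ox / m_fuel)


MR = 103999 / 14779 = 7.04

7.04


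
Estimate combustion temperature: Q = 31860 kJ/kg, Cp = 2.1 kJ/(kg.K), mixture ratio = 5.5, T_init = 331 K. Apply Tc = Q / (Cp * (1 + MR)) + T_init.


Tc = 31860 / (2.1 * (1 + 5.5)) + 331 = 2665 K

2665 K


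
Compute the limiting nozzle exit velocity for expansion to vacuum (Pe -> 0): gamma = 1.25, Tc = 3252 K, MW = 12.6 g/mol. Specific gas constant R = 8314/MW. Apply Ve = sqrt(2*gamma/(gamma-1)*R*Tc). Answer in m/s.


R = 8314 / 12.6 = 659.84 J/(kg.K)
Ve = sqrt(2 * 1.25 / (1.25 - 1) * 659.84 * 3252) = 4632 m/s

4632 m/s


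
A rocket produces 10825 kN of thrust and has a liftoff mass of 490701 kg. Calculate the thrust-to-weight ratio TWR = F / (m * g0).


TWR = 10825000 / (490701 * 9.81) = 2.25

2.25


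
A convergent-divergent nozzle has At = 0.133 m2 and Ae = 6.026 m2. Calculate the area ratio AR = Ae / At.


AR = 6.026 / 0.133 = 45.3

45.3


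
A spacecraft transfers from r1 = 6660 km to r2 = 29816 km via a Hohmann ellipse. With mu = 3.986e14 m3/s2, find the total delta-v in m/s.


V1 = sqrt(mu/r1) = 7736.27 m/s
dV1 = V1*(sqrt(2*r2/(r1+r2)) - 1) = 2155.36 m/s
V2 = sqrt(mu/r2) = 3656.32 m/s
dV2 = V2*(1 - sqrt(2*r1/(r1+r2))) = 1446.83 m/s
Total dV = 3602 m/s

3602 m/s


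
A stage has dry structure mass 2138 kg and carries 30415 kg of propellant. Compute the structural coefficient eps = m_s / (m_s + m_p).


eps = 2138 / (2138 + 30415) = 0.0657

0.0657


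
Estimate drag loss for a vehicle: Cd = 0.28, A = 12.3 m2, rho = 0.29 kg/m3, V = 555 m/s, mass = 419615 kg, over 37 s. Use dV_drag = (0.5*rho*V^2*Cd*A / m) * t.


D = 0.5 * 0.29 * 555^2 * 0.28 * 12.3 = 153821.52 N
a = 153821.52 / 419615 = 0.3666 m/s2
dV = 0.3666 * 37 = 13.6 m/s

13.6 m/s


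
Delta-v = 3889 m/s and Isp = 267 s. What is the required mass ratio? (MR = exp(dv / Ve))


Ve = 267 * 9.81 = 2619.27 m/s
MR = exp(3889 / 2619.27) = 4.414

4.414


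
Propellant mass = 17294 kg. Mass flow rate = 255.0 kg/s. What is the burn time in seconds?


tb = 17294 / 255.0 = 67.8 s

67.8 s


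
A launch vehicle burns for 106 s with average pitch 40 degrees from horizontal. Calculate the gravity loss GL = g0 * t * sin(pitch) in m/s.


GL = 9.81 * 106 * sin(40 deg) = 668 m/s

668 m/s


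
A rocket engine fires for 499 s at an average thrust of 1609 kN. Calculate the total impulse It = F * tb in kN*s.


It = 1609 * 499 = 802891 kN*s

802891 kN*s


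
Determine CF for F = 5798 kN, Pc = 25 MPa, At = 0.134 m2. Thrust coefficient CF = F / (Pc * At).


CF = 5798000 / (25e6 * 0.134) = 1.73

1.73


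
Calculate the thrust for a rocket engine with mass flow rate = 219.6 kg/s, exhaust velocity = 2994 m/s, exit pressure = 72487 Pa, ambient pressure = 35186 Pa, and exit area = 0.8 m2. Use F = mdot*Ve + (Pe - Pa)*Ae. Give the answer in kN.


F = 219.6 * 2994 + (72487 - 35186) * 0.8 = 687323.0 N = 687.3 kN

687.3 kN


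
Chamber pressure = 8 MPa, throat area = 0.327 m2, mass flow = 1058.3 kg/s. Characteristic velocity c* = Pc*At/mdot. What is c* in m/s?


c* = 8e6 * 0.327 / 1058.3 = 2472 m/s

2472 m/s


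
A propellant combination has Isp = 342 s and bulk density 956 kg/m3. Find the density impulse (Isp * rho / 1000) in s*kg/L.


rho*Isp = 342 * 956 / 1000 = 327 s*kg/L

327 s*kg/L


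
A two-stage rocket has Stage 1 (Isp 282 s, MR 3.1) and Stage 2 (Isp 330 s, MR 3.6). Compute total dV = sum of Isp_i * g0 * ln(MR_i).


dV1 = 282 * 9.81 * ln(3.1) = 3129.9 m/s
dV2 = 330 * 9.81 * ln(3.6) = 4146.8 m/s
Total dV = 3129.9 + 4146.8 = 7276.7 m/s ~ 7277 m/s

7277 m/s


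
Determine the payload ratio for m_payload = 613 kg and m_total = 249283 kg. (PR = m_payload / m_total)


PR = 613 / 249283 = 0.0025

0.0025


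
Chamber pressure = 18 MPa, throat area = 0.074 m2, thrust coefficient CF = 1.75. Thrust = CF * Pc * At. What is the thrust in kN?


F = 1.75 * 18e6 * 0.074 = 2.3310e+06 N = 2331.0 kN

2331.0 kN


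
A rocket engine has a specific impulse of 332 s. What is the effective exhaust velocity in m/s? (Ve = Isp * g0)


Ve = Isp * g0 = 332 * 9.81 = 3256.9 m/s

3256.9 m/s


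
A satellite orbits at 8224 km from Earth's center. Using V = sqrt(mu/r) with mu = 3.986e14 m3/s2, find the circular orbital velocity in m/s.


V = sqrt(3.986e14 / 8224000) = 6962 m/s

6962 m/s


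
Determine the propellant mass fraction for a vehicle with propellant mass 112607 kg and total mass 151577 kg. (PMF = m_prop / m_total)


PMF = 112607 / 151577 = 0.743

0.743


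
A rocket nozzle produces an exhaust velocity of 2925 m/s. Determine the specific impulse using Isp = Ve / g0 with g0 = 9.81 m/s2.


Isp = Ve / g0 = 2925 / 9.81 = 298.2 s

298.2 s


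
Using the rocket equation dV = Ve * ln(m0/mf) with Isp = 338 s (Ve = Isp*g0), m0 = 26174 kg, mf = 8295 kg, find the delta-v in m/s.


Ve = 338 * 9.81 = 3315.78 m/s
dV = 3315.78 * ln(26174/8295) = 3810 m/s

3810 m/s


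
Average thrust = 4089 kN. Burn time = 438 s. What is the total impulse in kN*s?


It = 4089 * 438 = 1790982 kN*s

1790982 kN*s


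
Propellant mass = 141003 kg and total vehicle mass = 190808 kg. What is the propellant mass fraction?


PMF = 141003 / 190808 = 0.739

0.739


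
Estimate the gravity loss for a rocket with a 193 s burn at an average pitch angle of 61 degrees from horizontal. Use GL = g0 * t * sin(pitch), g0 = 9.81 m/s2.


GL = 9.81 * 193 * sin(61 deg) = 1656 m/s

1656 m/s


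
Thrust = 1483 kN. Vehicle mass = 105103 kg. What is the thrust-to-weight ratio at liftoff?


TWR = 1483000 / (105103 * 9.81) = 1.44

1.44


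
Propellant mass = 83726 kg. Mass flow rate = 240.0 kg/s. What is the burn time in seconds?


tb = 83726 / 240.0 = 348.9 s

348.9 s


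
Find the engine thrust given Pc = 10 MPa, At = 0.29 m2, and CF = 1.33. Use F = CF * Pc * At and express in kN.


F = 1.33 * 10e6 * 0.29 = 3.8570e+06 N = 3857.0 kN

3857.0 kN


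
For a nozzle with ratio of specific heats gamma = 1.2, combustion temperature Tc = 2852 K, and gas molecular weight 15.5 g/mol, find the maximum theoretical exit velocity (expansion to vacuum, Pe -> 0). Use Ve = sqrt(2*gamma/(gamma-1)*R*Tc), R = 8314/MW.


R = 8314 / 15.5 = 536.39 J/(kg.K)
Ve = sqrt(2 * 1.2 / (1.2 - 1) * 536.39 * 2852) = 4285 m/s

4285 m/s


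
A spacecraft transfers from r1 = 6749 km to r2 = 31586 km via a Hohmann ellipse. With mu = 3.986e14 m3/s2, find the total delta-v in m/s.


V1 = sqrt(mu/r1) = 7685.09 m/s
dV1 = V1*(sqrt(2*r2/(r1+r2)) - 1) = 2180.28 m/s
V2 = sqrt(mu/r2) = 3552.4 m/s
dV2 = V2*(1 - sqrt(2*r1/(r1+r2))) = 1444.46 m/s
Total dV = 3625 m/s

3625 m/s


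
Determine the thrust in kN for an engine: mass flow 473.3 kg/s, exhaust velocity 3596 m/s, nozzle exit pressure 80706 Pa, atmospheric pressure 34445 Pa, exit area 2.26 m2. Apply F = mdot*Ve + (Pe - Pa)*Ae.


F = 473.3 * 3596 + (80706 - 34445) * 2.26 = 1.8065e+06 N = 1806.5 kN

1806.5 kN


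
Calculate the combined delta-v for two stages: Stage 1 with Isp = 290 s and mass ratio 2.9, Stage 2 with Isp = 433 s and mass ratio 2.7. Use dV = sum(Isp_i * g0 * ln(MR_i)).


dV1 = 290 * 9.81 * ln(2.9) = 3029.0 m/s
dV2 = 433 * 9.81 * ln(2.7) = 4219.1 m/s
Total dV = 3029.0 + 4219.1 = 7248.1 m/s ~ 7248 m/s

7248 m/s


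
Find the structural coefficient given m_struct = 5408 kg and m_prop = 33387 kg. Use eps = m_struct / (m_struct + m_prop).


eps = 5408 / (5408 + 33387) = 0.1394

0.1394


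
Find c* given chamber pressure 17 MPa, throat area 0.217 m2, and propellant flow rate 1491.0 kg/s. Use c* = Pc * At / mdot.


c* = 17e6 * 0.217 / 1491.0 = 2474 m/s

2474 m/s


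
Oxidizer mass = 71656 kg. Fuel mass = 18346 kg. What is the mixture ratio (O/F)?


MR = 71656 / 18346 = 3.91

3.91


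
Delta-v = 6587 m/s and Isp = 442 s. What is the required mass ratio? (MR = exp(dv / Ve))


Ve = 442 * 9.81 = 4336.02 m/s
MR = exp(6587 / 4336.02) = 4.568

4.568


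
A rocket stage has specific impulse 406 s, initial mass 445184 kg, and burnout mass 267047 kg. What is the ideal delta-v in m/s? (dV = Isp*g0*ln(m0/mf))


Ve = 406 * 9.81 = 3982.86 m/s
dV = 3982.86 * ln(445184/267047) = 2035 m/s

2035 m/s


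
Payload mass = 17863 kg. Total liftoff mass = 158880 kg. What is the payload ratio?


PR = 17863 / 158880 = 0.1124

0.1124


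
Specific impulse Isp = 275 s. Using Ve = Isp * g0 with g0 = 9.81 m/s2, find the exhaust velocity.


Ve = Isp * g0 = 275 * 9.81 = 2697.8 m/s

2697.8 m/s


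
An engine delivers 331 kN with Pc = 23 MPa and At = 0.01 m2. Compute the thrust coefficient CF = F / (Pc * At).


CF = 331000 / (23e6 * 0.01) = 1.44

1.44


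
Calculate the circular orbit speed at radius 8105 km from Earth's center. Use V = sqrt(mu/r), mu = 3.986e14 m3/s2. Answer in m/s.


V = sqrt(3.986e14 / 8105000) = 7013 m/s

7013 m/s


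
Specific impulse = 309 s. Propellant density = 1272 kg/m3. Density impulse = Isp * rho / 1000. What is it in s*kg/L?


rho*Isp = 309 * 1272 / 1000 = 393 s*kg/L

393 s*kg/L


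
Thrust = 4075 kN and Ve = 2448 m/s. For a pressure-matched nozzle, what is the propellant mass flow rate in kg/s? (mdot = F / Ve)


mdot = F / Ve = 4075000 / 2448 = 1664.6 kg/s

1664.6 kg/s


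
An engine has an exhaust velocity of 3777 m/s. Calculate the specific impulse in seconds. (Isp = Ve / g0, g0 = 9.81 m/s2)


Isp = Ve / g0 = 3777 / 9.81 = 385.0 s

385.0 s


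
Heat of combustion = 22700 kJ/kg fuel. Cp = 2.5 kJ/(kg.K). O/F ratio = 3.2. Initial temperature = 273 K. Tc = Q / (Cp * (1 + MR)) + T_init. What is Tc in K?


Tc = 22700 / (2.5 * (1 + 3.2)) + 273 = 2435 K

2435 K


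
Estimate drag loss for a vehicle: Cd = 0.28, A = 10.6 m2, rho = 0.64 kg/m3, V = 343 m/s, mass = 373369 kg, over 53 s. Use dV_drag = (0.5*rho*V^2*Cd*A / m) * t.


D = 0.5 * 0.64 * 343^2 * 0.28 * 10.6 = 111738.31 N
a = 111738.31 / 373369 = 0.2993 m/s2
dV = 0.2993 * 53 = 15.9 m/s

15.9 m/s


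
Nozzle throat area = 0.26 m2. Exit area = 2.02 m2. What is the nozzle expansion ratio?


AR = 2.02 / 0.26 = 7.8

7.8
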